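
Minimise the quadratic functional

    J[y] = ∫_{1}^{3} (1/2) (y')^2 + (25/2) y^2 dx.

The Lagrangian is L = (1/2) (y')^2 + (25/2) y^2.
Compute ∂L/∂y = 25y, ∂L/∂y' = y'.
The Euler-Lagrange equation d/dx(∂L/∂y') − ∂L/∂y = 0 reduces to
    y'' − 25 y = 0.
Its general solution is
    y(x) = A e^(5x) + B e^(−5x),
with A, B fixed by the endpoint conditions.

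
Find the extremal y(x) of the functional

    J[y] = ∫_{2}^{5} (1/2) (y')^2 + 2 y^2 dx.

The Lagrangian is L = (1/2) (y')^2 + 2 y^2.
Compute ∂L/∂y = 4y, ∂L/∂y' = y'.
The Euler-Lagrange equation d/dx(∂L/∂y') − ∂L/∂y = 0 reduces to
    y'' − 4 y = 0.
Its general solution is
    y(x) = A e^(2x) + B e^(−2x),
with A, B fixed by the endpoint conditions.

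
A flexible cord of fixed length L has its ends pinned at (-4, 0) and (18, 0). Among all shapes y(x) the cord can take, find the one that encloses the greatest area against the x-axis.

Set up the augmented Lagrangian using a multiplier λ for the length constraint:
    F(y, y') = y − λ sqrt(1 + y'^2).
F has no explicit x dependence, so the Beltrami identity yields a first integral
    F − y' ∂F/∂y' = C.
Compute ∂F/∂y' = −λ y' / sqrt(1 + y'^2). Then
    y − λ sqrt(1 + y'^2) + λ y'^2 / sqrt(1 + y'^2) = C
    ⇒  y − λ / sqrt(1 + y'^2) = C.
Solving for y' and integrating gives
    (x − a)^2 + (y − b)^2 = λ^2,
a circular arc of radius λ. The constants a, b are determined by the endpoint conditions y(-4) = y(18) = 0, and λ is fixed implicitly by the length constraint
    ∫_{-4}^{18} sqrt(1 + y'^2) dx = L.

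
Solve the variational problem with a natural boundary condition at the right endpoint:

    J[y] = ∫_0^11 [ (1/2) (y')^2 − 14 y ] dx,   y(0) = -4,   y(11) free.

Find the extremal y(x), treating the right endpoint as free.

The Lagrangian L = (1/2) (y')^2 − 14 y gives
    ∂L/∂y = −14,   ∂L/∂y' = y'.
Euler-Lagrange: d/dx(y') − (−14) = 0, i.e. y'' + 14 = 0, so
    y(x) = −(14/2) x^2 + C1 x + C2.
Fixed left endpoint y(0) = -4 ⇒ C2 = -4.
The right endpoint x = 11 is free, so the natural (transversality) condition is ∂L/∂y' |_{x=11} = 0, i.e. y'(11) = 0.
Compute y'(x) = −14 x + C1, so y'(11) = −154 + C1 = 0 ⇒ C1 = 154.
Therefore the extremal is
    y(x) = −7 x^2 + 154 x − 4.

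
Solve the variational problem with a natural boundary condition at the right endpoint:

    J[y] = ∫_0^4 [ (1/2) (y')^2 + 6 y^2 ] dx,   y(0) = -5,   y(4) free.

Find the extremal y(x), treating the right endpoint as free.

The Lagrangian L = (1/2) (y')^2 + 6 y^2 gives
    ∂L/∂y = 12 y,   ∂L/∂y' = y'.
Euler-Lagrange: y'' − 12 y = 0.
With k = sqrt(12), the general solution is
    y(x) = A cosh(sqrt(12) x) + B sinh(sqrt(12) x).
Fixed left endpoint y(0) = -5 ⇒ A = -5.
The right endpoint x = 4 is free, so the natural (transversality) condition is ∂L/∂y' |_{x=4} = 0, i.e. y'(4) = 0.
Compute y'(x) = A k sinh(k x) + B k cosh(k x), so
    y'(4) = A k sinh(k·4) + B k cosh(k·4) = 0
    ⇒ B = −A tanh(k·4) = 5 tanh(sqrt(12)·4).
Therefore the extremal is
    y(x) = −5 cosh(sqrt(12) x) + 5 tanh(sqrt(12)·4) sinh(sqrt(12) x).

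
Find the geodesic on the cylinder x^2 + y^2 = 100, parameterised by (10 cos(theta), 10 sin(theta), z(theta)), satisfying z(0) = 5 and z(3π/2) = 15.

Parameterise the cylinder of radius R = 10 as
    r(θ) = (10 cos θ, 10 sin θ, z(θ)).
The arc-length element is
    ds = sqrt(100 + (dz/dθ)^2) dθ,
so the Lagrangian is L = sqrt(100 + z'^2).
L depends on z' only, not on z or θ, so ∂L/∂z = 0 and
    ∂L/∂z' = z' / sqrt(100 + z'^2).
The Euler-Lagrange equation gives
    d/dθ( z' / sqrt(100 + z'^2) ) = 0,
so z' is constant. Integrating once:
    z(θ) = a θ + b,
a helix on the cylinder (a straight line when the cylinder is unrolled). The constants a, b are determined by the endpoint conditions.
With endpoint conditions z(0) = 5 and z(3π/2) = 15: from z(0) = b we get b = 5, and a·3π/2 + 5 = 15 gives a = 20/(3π), so
    z(θ) = (20/(3π)) θ + 5.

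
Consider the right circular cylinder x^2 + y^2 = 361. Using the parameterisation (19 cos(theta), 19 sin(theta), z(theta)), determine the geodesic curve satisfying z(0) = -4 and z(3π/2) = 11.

Parameterise the cylinder of radius R = 19 as
    r(θ) = (19 cos θ, 19 sin θ, z(θ)).
The arc-length element is
    ds = sqrt(361 + (dz/dθ)^2) dθ,
so the Lagrangian is L = sqrt(361 + z'^2).
L depends on z' only, not on z or θ, so ∂L/∂z = 0 and
    ∂L/∂z' = z' / sqrt(361 + z'^2).
The Euler-Lagrange equation gives
    d/dθ( z' / sqrt(361 + z'^2) ) = 0,
so z' is constant. Integrating once:
    z(θ) = a θ + b,
a helix on the cylinder (a straight line when the cylinder is unrolled). The constants a, b are determined by the endpoint conditions.
With endpoint conditions z(0) = -4 and z(3π/2) = 11: from z(0) = b we get b = -4, and a·3π/2 + -4 = 11 gives a = 10/π, so
    z(θ) = (10/π) θ − 4.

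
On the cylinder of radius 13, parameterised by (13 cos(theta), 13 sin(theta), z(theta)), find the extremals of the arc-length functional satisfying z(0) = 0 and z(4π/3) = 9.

Parameterise the cylinder of radius R = 13 as
    r(θ) = (13 cos θ, 13 sin θ, z(θ)).
The arc-length element is
    ds = sqrt(169 + (dz/dθ)^2) dθ,
so the Lagrangian is L = sqrt(169 + z'^2).
L depends on z' only, not on z or θ, so ∂L/∂z = 0 and
    ∂L/∂z' = z' / sqrt(169 + z'^2).
The Euler-Lagrange equation gives
    d/dθ( z' / sqrt(169 + z'^2) ) = 0,
so z' is constant. Integrating once:
    z(θ) = a θ + b,
a helix on the cylinder (a straight line when the cylinder is unrolled). The constants a, b are determined by the endpoint conditions.
With endpoint conditions z(0) = 0 and z(4π/3) = 9: from z(0) = b we get b = 0, and a·4π/3 + 0 = 9 gives a = 27/(4π), so
    z(θ) = (27/(4π)) θ.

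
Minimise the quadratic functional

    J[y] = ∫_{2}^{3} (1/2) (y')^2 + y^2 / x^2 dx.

The Lagrangian is L = (1/2) (y')^2 + y^2 / x^2.
Compute ∂L/∂y = 2y/x^2, ∂L/∂y' = y'.
The Euler-Lagrange equation d/dx(∂L/∂y') − ∂L/∂y = 0 reduces to
    y'' − 2/x^2 · y = 0  (x > 0).
Its general solution is
    y(x) = A x^2 + B / x,
with A, B fixed by the endpoint conditions.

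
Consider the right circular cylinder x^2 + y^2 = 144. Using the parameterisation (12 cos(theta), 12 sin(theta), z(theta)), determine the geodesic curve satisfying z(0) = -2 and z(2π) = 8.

Parameterise the cylinder of radius R = 12 as
    r(θ) = (12 cos θ, 12 sin θ, z(θ)).
The arc-length element is
    ds = sqrt(144 + (dz/dθ)^2) dθ,
so the Lagrangian is L = sqrt(144 + z'^2).
L depends on z' only, not on z or θ, so ∂L/∂z = 0 and
    ∂L/∂z' = z' / sqrt(144 + z'^2).
The Euler-Lagrange equation gives
    d/dθ( z' / sqrt(144 + z'^2) ) = 0,
so z' is constant. Integrating once:
    z(θ) = a θ + b,
a helix on the cylinder (a straight line when the cylinder is unrolled). The constants a, b are determined by the endpoint conditions.
With endpoint conditions z(0) = -2 and z(2π) = 8: from z(0) = b we get b = -2, and a·2π + -2 = 8 gives a = 5/π, so
    z(θ) = (5/π) θ − 2.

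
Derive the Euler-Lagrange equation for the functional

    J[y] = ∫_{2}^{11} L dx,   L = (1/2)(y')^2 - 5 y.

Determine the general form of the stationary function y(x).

The Lagrangian is L = (1/2)(y')^2 - 5 y.
∂L/∂y = -5.
∂L/∂y' = y'.
The Euler-Lagrange equation d/dx(∂L/∂y') − ∂L/∂y = 0 becomes:
    y'' + 5 = 0
General solution: y(x) = -(5/2) x^2 + A x + B, where A and B are arbitrary constants fixed by the endpoint conditions.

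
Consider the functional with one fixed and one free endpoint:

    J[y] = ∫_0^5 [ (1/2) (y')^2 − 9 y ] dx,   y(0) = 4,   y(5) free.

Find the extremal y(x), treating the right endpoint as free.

The Lagrangian L = (1/2) (y')^2 − 9 y gives
    ∂L/∂y = −9,   ∂L/∂y' = y'.
Euler-Lagrange: d/dx(y') − (−9) = 0, i.e. y'' + 9 = 0, so
    y(x) = −(9/2) x^2 + C1 x + C2.
Fixed left endpoint y(0) = 4 ⇒ C2 = 4.
The right endpoint x = 5 is free, so the natural (transversality) condition is ∂L/∂y' |_{x=5} = 0, i.e. y'(5) = 0.
Compute y'(x) = −9 x + C1, so y'(5) = −45 + C1 = 0 ⇒ C1 = 45.
Therefore the extremal is
    y(x) = −(9/2) x^2 + 45 x + 4.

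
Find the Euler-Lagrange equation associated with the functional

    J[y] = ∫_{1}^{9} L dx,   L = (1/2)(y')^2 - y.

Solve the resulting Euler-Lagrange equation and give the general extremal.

The Lagrangian is L = (1/2)(y')^2 - y.
∂L/∂y = -1.
∂L/∂y' = y'.
The Euler-Lagrange equation d/dx(∂L/∂y') − ∂L/∂y = 0 becomes:
    y'' + 1 = 0
General solution: y(x) = -x^2/2 + A x + B, where A and B are arbitrary constants fixed by the endpoint conditions.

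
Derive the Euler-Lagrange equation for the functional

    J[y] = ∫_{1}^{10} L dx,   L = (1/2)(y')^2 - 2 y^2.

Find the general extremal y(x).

The Lagrangian is L = (1/2)(y')^2 - 2 y^2.
∂L/∂y = -4y.
∂L/∂y' = y'.
The Euler-Lagrange equation d/dx(∂L/∂y') − ∂L/∂y = 0 becomes:
    y'' + 4 y = 0
General solution: y(x) = A sin(2x) + B cos(2x), where A and B are arbitrary constants fixed by the endpoint conditions.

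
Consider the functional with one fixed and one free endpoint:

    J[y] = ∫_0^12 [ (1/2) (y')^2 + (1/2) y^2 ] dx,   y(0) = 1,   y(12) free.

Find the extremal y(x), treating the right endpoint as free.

The Lagrangian L = (1/2) (y')^2 + (1/2) y^2 gives
    ∂L/∂y = 1 y,   ∂L/∂y' = y'.
Euler-Lagrange: y'' − y = 0.
With k = 1, the general solution is
    y(x) = A cosh(x) + B sinh(x).
Fixed left endpoint y(0) = 1 ⇒ A = 1.
The right endpoint x = 12 is free, so the natural (transversality) condition is ∂L/∂y' |_{x=12} = 0, i.e. y'(12) = 0.
Compute y'(x) = A k sinh(k x) + B k cosh(k x), so
    y'(12) = A k sinh(k·12) + B k cosh(k·12) = 0
    ⇒ B = −A tanh(k·12) = − tanh(1·12).
Therefore the extremal is
    y(x) = cosh(1 x) − tanh(1·12) sinh(1 x).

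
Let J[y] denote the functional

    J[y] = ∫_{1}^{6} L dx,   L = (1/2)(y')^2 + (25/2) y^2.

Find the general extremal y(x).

The Lagrangian is L = (1/2)(y')^2 + (25/2) y^2.
∂L/∂y = 25y.
∂L/∂y' = y'.
The Euler-Lagrange equation d/dx(∂L/∂y') − ∂L/∂y = 0 becomes:
    y'' - 25 y = 0
General solution: y(x) = A e^(5x) + B e^(-5x), where A and B are arbitrary constants fixed by the endpoint conditions.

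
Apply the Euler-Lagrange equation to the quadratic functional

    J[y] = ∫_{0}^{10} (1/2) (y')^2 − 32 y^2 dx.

The Lagrangian is L = (1/2) (y')^2 − 32 y^2.
Compute ∂L/∂y = -64y, ∂L/∂y' = y'.
The Euler-Lagrange equation d/dx(∂L/∂y') − ∂L/∂y = 0 reduces to
    y'' + 64 y = 0.
Its general solution is
    y(x) = A sin(8x) + B cos(8x),
with A, B fixed by the endpoint conditions.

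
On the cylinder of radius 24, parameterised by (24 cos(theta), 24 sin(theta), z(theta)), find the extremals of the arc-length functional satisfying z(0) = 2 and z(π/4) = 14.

Parameterise the cylinder of radius R = 24 as
    r(θ) = (24 cos θ, 24 sin θ, z(θ)).
The arc-length element is
    ds = sqrt(576 + (dz/dθ)^2) dθ,
so the Lagrangian is L = sqrt(576 + z'^2).
L depends on z' only, not on z or θ, so ∂L/∂z = 0 and
    ∂L/∂z' = z' / sqrt(576 + z'^2).
The Euler-Lagrange equation gives
    d/dθ( z' / sqrt(576 + z'^2) ) = 0,
so z' is constant. Integrating once:
    z(θ) = a θ + b,
a helix on the cylinder (a straight line when the cylinder is unrolled). The constants a, b are determined by the endpoint conditions.
With endpoint conditions z(0) = 2 and z(π/4) = 14: from z(0) = b we get b = 2, and a·π/4 + 2 = 14 gives a = 48/π, so
    z(θ) = (48/π) θ + 2.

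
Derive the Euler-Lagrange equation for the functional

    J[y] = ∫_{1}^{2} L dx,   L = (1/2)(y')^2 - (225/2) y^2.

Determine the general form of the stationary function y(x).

The Lagrangian is L = (1/2)(y')^2 - (225/2) y^2.
∂L/∂y = -225y.
∂L/∂y' = y'.
The Euler-Lagrange equation d/dx(∂L/∂y') − ∂L/∂y = 0 becomes:
    y'' + 225 y = 0
General solution: y(x) = A sin(15x) + B cos(15x), where A and B are arbitrary constants fixed by the endpoint conditions.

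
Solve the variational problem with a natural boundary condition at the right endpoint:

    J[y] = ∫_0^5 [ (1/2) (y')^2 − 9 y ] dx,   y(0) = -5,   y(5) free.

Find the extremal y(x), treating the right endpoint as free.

The Lagrangian L = (1/2) (y')^2 − 9 y gives
    ∂L/∂y = −9,   ∂L/∂y' = y'.
Euler-Lagrange: d/dx(y') − (−9) = 0, i.e. y'' + 9 = 0, so
    y(x) = −(9/2) x^2 + C1 x + C2.
Fixed left endpoint y(0) = -5 ⇒ C2 = -5.
The right endpoint x = 5 is free, so the natural (transversality) condition is ∂L/∂y' |_{x=5} = 0, i.e. y'(5) = 0.
Compute y'(x) = −9 x + C1, so y'(5) = −45 + C1 = 0 ⇒ C1 = 45.
Therefore the extremal is
    y(x) = −(9/2) x^2 + 45 x − 5.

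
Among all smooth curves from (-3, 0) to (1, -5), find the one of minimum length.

Arc-length functional: J[y] = ∫ sqrt(1 + (y')^2) dx.
Lagrangian L = sqrt(1 + (y')^2) has no explicit y dependence, so ∂L/∂y = 0 and the Euler-Lagrange equation gives
    d/dx( y' / sqrt(1 + (y')^2) ) = 0  ⇒  y' / sqrt(1 + (y')^2) = const.
Hence y' is constant, so y(x) is affine.
Fitting the endpoints (-3, 0) and (1, -5):
    slope m = ((-5) − 0) / (1 − (-3)) = -5/4,
    intercept c = 0 − m·(-3) = -15/4.
Extremal: y(x) = (-5/4) x - 15/4.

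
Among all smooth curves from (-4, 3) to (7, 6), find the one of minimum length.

Arc-length functional: J[y] = ∫ sqrt(1 + (y')^2) dx.
Lagrangian L = sqrt(1 + (y')^2) has no explicit y dependence, so ∂L/∂y = 0 and the Euler-Lagrange equation gives
    d/dx( y' / sqrt(1 + (y')^2) ) = 0  ⇒  y' / sqrt(1 + (y')^2) = const.
Hence y' is constant, so y(x) is affine.
Fitting the endpoints (-4, 3) and (7, 6):
    slope m = (6 − 3) / (7 − (-4)) = 3/11,
    intercept c = 3 − m·(-4) = 45/11.
Extremal: y(x) = (3/11) x + 45/11.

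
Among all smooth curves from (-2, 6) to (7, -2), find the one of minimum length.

Arc-length functional: J[y] = ∫ sqrt(1 + (y')^2) dx.
Lagrangian L = sqrt(1 + (y')^2) has no explicit y dependence, so ∂L/∂y = 0 and the Euler-Lagrange equation gives
    d/dx( y' / sqrt(1 + (y')^2) ) = 0  ⇒  y' / sqrt(1 + (y')^2) = const.
Hence y' is constant, so y(x) is affine.
Fitting the endpoints (-2, 6) and (7, -2):
    slope m = ((-2) − 6) / (7 − (-2)) = -8/9,
    intercept c = 6 − m·(-2) = 38/9.
Extremal: y(x) = (-8/9) x + 38/9.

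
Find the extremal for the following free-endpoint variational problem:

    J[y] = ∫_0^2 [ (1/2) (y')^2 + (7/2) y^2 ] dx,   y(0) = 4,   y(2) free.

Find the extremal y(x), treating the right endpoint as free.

The Lagrangian L = (1/2) (y')^2 + (7/2) y^2 gives
    ∂L/∂y = 7 y,   ∂L/∂y' = y'.
Euler-Lagrange: y'' − 7 y = 0.
With k = sqrt(7), the general solution is
    y(x) = A cosh(sqrt(7) x) + B sinh(sqrt(7) x).
Fixed left endpoint y(0) = 4 ⇒ A = 4.
The right endpoint x = 2 is free, so the natural (transversality) condition is ∂L/∂y' |_{x=2} = 0, i.e. y'(2) = 0.
Compute y'(x) = A k sinh(k x) + B k cosh(k x), so
    y'(2) = A k sinh(k·2) + B k cosh(k·2) = 0
    ⇒ B = −A tanh(k·2) = − 4 tanh(sqrt(7)·2).
Therefore the extremal is
    y(x) = 4 cosh(sqrt(7) x) − 4 tanh(sqrt(7)·2) sinh(sqrt(7) x).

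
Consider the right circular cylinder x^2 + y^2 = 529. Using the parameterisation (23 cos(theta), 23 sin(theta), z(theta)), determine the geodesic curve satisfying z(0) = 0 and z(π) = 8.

Parameterise the cylinder of radius R = 23 as
    r(θ) = (23 cos θ, 23 sin θ, z(θ)).
The arc-length element is
    ds = sqrt(529 + (dz/dθ)^2) dθ,
so the Lagrangian is L = sqrt(529 + z'^2).
L depends on z' only, not on z or θ, so ∂L/∂z = 0 and
    ∂L/∂z' = z' / sqrt(529 + z'^2).
The Euler-Lagrange equation gives
    d/dθ( z' / sqrt(529 + z'^2) ) = 0,
so z' is constant. Integrating once:
    z(θ) = a θ + b,
a helix on the cylinder (a straight line when the cylinder is unrolled). The constants a, b are determined by the endpoint conditions.
With endpoint conditions z(0) = 0 and z(π) = 8: from z(0) = b we get b = 0, and a·π + 0 = 8 gives a = 8/π, so
    z(θ) = (8/π) θ.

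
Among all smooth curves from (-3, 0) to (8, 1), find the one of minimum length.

Arc-length functional: J[y] = ∫ sqrt(1 + (y')^2) dx.
Lagrangian L = sqrt(1 + (y')^2) has no explicit y dependence, so ∂L/∂y = 0 and the Euler-Lagrange equation gives
    d/dx( y' / sqrt(1 + (y')^2) ) = 0  ⇒  y' / sqrt(1 + (y')^2) = const.
Hence y' is constant, so y(x) is affine.
Fitting the endpoints (-3, 0) and (8, 1):
    slope m = (1 − 0) / (8 − (-3)) = 1/11,
    intercept c = 0 − m·(-3) = 3/11.
Extremal: y(x) = (1/11) x + 3/11.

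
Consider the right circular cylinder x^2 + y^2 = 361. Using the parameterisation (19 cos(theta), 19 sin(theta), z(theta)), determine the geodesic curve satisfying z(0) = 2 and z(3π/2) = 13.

Parameterise the cylinder of radius R = 19 as
    r(θ) = (19 cos θ, 19 sin θ, z(θ)).
The arc-length element is
    ds = sqrt(361 + (dz/dθ)^2) dθ,
so the Lagrangian is L = sqrt(361 + z'^2).
L depends on z' only, not on z or θ, so ∂L/∂z = 0 and
    ∂L/∂z' = z' / sqrt(361 + z'^2).
The Euler-Lagrange equation gives
    d/dθ( z' / sqrt(361 + z'^2) ) = 0,
so z' is constant. Integrating once:
    z(θ) = a θ + b,
a helix on the cylinder (a straight line when the cylinder is unrolled). The constants a, b are determined by the endpoint conditions.
With endpoint conditions z(0) = 2 and z(3π/2) = 13: from z(0) = b we get b = 2, and a·3π/2 + 2 = 13 gives a = 22/(3π), so
    z(θ) = (22/(3π)) θ + 2.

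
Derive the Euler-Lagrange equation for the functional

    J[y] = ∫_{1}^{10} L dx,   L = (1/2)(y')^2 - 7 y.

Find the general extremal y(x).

The Lagrangian is L = (1/2)(y')^2 - 7 y.
∂L/∂y = -7.
∂L/∂y' = y'.
The Euler-Lagrange equation d/dx(∂L/∂y') − ∂L/∂y = 0 becomes:
    y'' + 7 = 0
General solution: y(x) = -(7/2) x^2 + A x + B, where A and B are arbitrary constants fixed by the endpoint conditions.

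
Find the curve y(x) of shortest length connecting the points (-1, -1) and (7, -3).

Arc-length functional: J[y] = ∫ sqrt(1 + (y')^2) dx.
Lagrangian L = sqrt(1 + (y')^2) has no explicit y dependence, so ∂L/∂y = 0 and the Euler-Lagrange equation gives
    d/dx( y' / sqrt(1 + (y')^2) ) = 0  ⇒  y' / sqrt(1 + (y')^2) = const.
Hence y' is constant, so y(x) is affine.
Fitting the endpoints (-1, -1) and (7, -3):
    slope m = ((-3) − (-1)) / (7 − (-1)) = -1/4,
    intercept c = (-1) − m·(-1) = -5/4.
Extremal: y(x) = (-1/4) x - 5/4.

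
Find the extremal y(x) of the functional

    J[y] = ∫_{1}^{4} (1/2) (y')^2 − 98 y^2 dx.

The Lagrangian is L = (1/2) (y')^2 − 98 y^2.
Compute ∂L/∂y = -196y, ∂L/∂y' = y'.
The Euler-Lagrange equation d/dx(∂L/∂y') − ∂L/∂y = 0 reduces to
    y'' + 196 y = 0.
Its general solution is
    y(x) = A sin(14x) + B cos(14x),
with A, B fixed by the endpoint conditions.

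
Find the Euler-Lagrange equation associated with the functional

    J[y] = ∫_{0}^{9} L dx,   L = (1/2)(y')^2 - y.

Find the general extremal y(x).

The Lagrangian is L = (1/2)(y')^2 - y.
∂L/∂y = -1.
∂L/∂y' = y'.
The Euler-Lagrange equation d/dx(∂L/∂y') − ∂L/∂y = 0 becomes:
    y'' + 1 = 0
General solution: y(x) = -x^2/2 + A x + B, where A and B are arbitrary constants fixed by the endpoint conditions.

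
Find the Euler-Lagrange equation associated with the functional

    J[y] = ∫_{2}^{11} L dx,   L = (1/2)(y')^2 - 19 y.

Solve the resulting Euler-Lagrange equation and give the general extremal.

The Lagrangian is L = (1/2)(y')^2 - 19 y.
∂L/∂y = -19.
∂L/∂y' = y'.
The Euler-Lagrange equation d/dx(∂L/∂y') − ∂L/∂y = 0 becomes:
    y'' + 19 = 0
General solution: y(x) = -(19/2) x^2 + A x + B, where A and B are arbitrary constants fixed by the endpoint conditions.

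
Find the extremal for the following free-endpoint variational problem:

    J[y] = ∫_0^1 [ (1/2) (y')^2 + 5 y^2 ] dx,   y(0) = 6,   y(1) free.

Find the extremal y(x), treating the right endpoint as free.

The Lagrangian L = (1/2) (y')^2 + 5 y^2 gives
    ∂L/∂y = 10 y,   ∂L/∂y' = y'.
Euler-Lagrange: y'' − 10 y = 0.
With k = sqrt(10), the general solution is
    y(x) = A cosh(sqrt(10) x) + B sinh(sqrt(10) x).
Fixed left endpoint y(0) = 6 ⇒ A = 6.
The right endpoint x = 1 is free, so the natural (transversality) condition is ∂L/∂y' |_{x=1} = 0, i.e. y'(1) = 0.
Compute y'(x) = A k sinh(k x) + B k cosh(k x), so
    y'(1) = A k sinh(k·1) + B k cosh(k·1) = 0
    ⇒ B = −A tanh(k·1) = − 6 tanh(sqrt(10)·1).
Therefore the extremal is
    y(x) = 6 cosh(sqrt(10) x) − 6 tanh(sqrt(10)·1) sinh(sqrt(10) x).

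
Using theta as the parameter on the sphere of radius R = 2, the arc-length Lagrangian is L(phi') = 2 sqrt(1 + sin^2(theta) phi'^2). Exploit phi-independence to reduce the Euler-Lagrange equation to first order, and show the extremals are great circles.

On the sphere of radius R = 2 with spherical coordinates (θ, φ), the induced metric is
    ds^2 = 4(dθ^2 + sin^2(θ) dφ^2).
Parameterise by θ; the arc-length functional is
    J[φ] = ∫ 2 sqrt(1 + sin^2(θ) (dφ/dθ)^2) dθ,
so L = 2 sqrt(1 + sin^2(θ) φ'^2). Compute
    ∂L/∂φ = 0  (L has no explicit φ dependence),
    ∂L/∂φ' = 2 sin^2(θ) φ' / sqrt(1 + sin^2(θ) φ'^2).
Since ∂L/∂φ = 0, the Euler-Lagrange equation
    d/dθ(∂L/∂φ') − ∂L/∂φ = 0
reduces to d/dθ(∂L/∂φ') = 0, i.e. the momentum conjugate to φ is conserved:
    2 sin^2(θ) φ' / sqrt(1 + sin^2(θ) φ'^2) = C.
The overall factor of 2 is constant, so dividing through gives Clairaut's relation sin^2(θ) φ' / sqrt(1 + sin^2(θ) φ'^2) = C' (with C' = C/2). Solving for φ' and integrating gives the great-circle family
    cot(θ) = A cos(φ − φ_0),
i.e. the intersection of the sphere with a plane through the origin. The two constants A and φ_0 (equivalently C and one phase) are fixed by the two endpoint conditions.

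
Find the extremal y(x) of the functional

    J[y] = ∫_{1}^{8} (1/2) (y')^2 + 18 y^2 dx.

The Lagrangian is L = (1/2) (y')^2 + 18 y^2.
Compute ∂L/∂y = 36y, ∂L/∂y' = y'.
The Euler-Lagrange equation d/dx(∂L/∂y') − ∂L/∂y = 0 reduces to
    y'' − 36 y = 0.
Its general solution is
    y(x) = A e^(6x) + B e^(−6x),
with A, B fixed by the endpoint conditions.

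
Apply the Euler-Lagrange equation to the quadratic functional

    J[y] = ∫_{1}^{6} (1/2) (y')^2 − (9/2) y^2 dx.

The Lagrangian is L = (1/2) (y')^2 − (9/2) y^2.
Compute ∂L/∂y = -9y, ∂L/∂y' = y'.
The Euler-Lagrange equation d/dx(∂L/∂y') − ∂L/∂y = 0 reduces to
    y'' + 9 y = 0.
Its general solution is
    y(x) = A sin(3x) + B cos(3x),
with A, B fixed by the endpoint conditions.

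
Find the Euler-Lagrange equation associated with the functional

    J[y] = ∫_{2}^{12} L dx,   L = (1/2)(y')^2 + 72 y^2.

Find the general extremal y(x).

The Lagrangian is L = (1/2)(y')^2 + 72 y^2.
∂L/∂y = 144y.
∂L/∂y' = y'.
The Euler-Lagrange equation d/dx(∂L/∂y') − ∂L/∂y = 0 becomes:
    y'' - 144 y = 0
General solution: y(x) = A e^(12x) + B e^(-12x), where A and B are arbitrary constants fixed by the endpoint conditions.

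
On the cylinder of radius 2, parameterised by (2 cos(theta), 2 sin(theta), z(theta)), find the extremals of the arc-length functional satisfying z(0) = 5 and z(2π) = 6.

Parameterise the cylinder of radius R = 2 as
    r(θ) = (2 cos θ, 2 sin θ, z(θ)).
The arc-length element is
    ds = sqrt(4 + (dz/dθ)^2) dθ,
so the Lagrangian is L = sqrt(4 + z'^2).
L depends on z' only, not on z or θ, so ∂L/∂z = 0 and
    ∂L/∂z' = z' / sqrt(4 + z'^2).
The Euler-Lagrange equation gives
    d/dθ( z' / sqrt(4 + z'^2) ) = 0,
so z' is constant. Integrating once:
    z(θ) = a θ + b,
a helix on the cylinder (a straight line when the cylinder is unrolled). The constants a, b are determined by the endpoint conditions.
With endpoint conditions z(0) = 5 and z(2π) = 6: from z(0) = b we get b = 5, and a·2π + 5 = 6 gives a = 1/(2π), so
    z(θ) = (1/(2π)) θ + 5.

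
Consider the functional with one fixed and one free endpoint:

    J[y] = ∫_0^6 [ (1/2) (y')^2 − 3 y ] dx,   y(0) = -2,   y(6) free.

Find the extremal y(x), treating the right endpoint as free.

The Lagrangian L = (1/2) (y')^2 − 3 y gives
    ∂L/∂y = −3,   ∂L/∂y' = y'.
Euler-Lagrange: d/dx(y') − (−3) = 0, i.e. y'' + 3 = 0, so
    y(x) = −(3/2) x^2 + C1 x + C2.
Fixed left endpoint y(0) = -2 ⇒ C2 = -2.
The right endpoint x = 6 is free, so the natural (transversality) condition is ∂L/∂y' |_{x=6} = 0, i.e. y'(6) = 0.
Compute y'(x) = −3 x + C1, so y'(6) = −18 + C1 = 0 ⇒ C1 = 18.
Therefore the extremal is
    y(x) = −(3/2) x^2 + 18 x − 2.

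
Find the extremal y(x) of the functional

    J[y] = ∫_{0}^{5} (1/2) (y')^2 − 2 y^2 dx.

The Lagrangian is L = (1/2) (y')^2 − 2 y^2.
Compute ∂L/∂y = -4y, ∂L/∂y' = y'.
The Euler-Lagrange equation d/dx(∂L/∂y') − ∂L/∂y = 0 reduces to
    y'' + 4 y = 0.
Its general solution is
    y(x) = A sin(2x) + B cos(2x),
with A, B fixed by the endpoint conditions.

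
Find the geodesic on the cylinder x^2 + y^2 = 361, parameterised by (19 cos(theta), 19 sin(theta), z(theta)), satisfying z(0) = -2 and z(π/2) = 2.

Parameterise the cylinder of radius R = 19 as
    r(θ) = (19 cos θ, 19 sin θ, z(θ)).
The arc-length element is
    ds = sqrt(361 + (dz/dθ)^2) dθ,
so the Lagrangian is L = sqrt(361 + z'^2).
L depends on z' only, not on z or θ, so ∂L/∂z = 0 and
    ∂L/∂z' = z' / sqrt(361 + z'^2).
The Euler-Lagrange equation gives
    d/dθ( z' / sqrt(361 + z'^2) ) = 0,
so z' is constant. Integrating once:
    z(θ) = a θ + b,
a helix on the cylinder (a straight line when the cylinder is unrolled). The constants a, b are determined by the endpoint conditions.
With endpoint conditions z(0) = -2 and z(π/2) = 2: from z(0) = b we get b = -2, and a·π/2 + -2 = 2 gives a = 8/π, so
    z(θ) = (8/π) θ − 2.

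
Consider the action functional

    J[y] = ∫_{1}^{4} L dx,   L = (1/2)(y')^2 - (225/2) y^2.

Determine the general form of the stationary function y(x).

The Lagrangian is L = (1/2)(y')^2 - (225/2) y^2.
∂L/∂y = -225y.
∂L/∂y' = y'.
The Euler-Lagrange equation d/dx(∂L/∂y') − ∂L/∂y = 0 becomes:
    y'' + 225 y = 0
General solution: y(x) = A sin(15x) + B cos(15x), where A and B are arbitrary constants fixed by the endpoint conditions.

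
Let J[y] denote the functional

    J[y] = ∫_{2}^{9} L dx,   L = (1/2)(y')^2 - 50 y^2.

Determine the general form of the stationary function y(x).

The Lagrangian is L = (1/2)(y')^2 - 50 y^2.
∂L/∂y = -100y.
∂L/∂y' = y'.
The Euler-Lagrange equation d/dx(∂L/∂y') − ∂L/∂y = 0 becomes:
    y'' + 100 y = 0
General solution: y(x) = A sin(10x) + B cos(10x), where A and B are arbitrary constants fixed by the endpoint conditions.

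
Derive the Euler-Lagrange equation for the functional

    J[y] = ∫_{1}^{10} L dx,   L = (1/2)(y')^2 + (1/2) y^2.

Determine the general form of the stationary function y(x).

The Lagrangian is L = (1/2)(y')^2 + (1/2) y^2.
∂L/∂y = y.
∂L/∂y' = y'.
The Euler-Lagrange equation d/dx(∂L/∂y') − ∂L/∂y = 0 becomes:
    y'' - y = 0
General solution: y(x) = A e^x + B e^(-x), where A and B are arbitrary constants fixed by the endpoint conditions.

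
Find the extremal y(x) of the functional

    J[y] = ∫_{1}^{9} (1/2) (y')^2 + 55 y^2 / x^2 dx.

The Lagrangian is L = (1/2) (y')^2 + 55 y^2 / x^2.
Compute ∂L/∂y = 110y/x^2, ∂L/∂y' = y'.
The Euler-Lagrange equation d/dx(∂L/∂y') − ∂L/∂y = 0 reduces to
    y'' − 110/x^2 · y = 0  (x > 0).
Its general solution is
    y(x) = A x^11 + B x^(-10),
with A, B fixed by the endpoint conditions.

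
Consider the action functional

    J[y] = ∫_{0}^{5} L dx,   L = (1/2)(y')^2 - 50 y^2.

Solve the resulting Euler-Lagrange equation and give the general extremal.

The Lagrangian is L = (1/2)(y')^2 - 50 y^2.
∂L/∂y = -100y.
∂L/∂y' = y'.
The Euler-Lagrange equation d/dx(∂L/∂y') − ∂L/∂y = 0 becomes:
    y'' + 100 y = 0
General solution: y(x) = A sin(10x) + B cos(10x), where A and B are arbitrary constants fixed by the endpoint conditions.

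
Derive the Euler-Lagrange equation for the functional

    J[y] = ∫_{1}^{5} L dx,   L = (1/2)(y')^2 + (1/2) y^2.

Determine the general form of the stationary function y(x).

The Lagrangian is L = (1/2)(y')^2 + (1/2) y^2.
∂L/∂y = y.
∂L/∂y' = y'.
The Euler-Lagrange equation d/dx(∂L/∂y') − ∂L/∂y = 0 becomes:
    y'' - y = 0
General solution: y(x) = A e^x + B e^(-x), where A and B are arbitrary constants fixed by the endpoint conditions.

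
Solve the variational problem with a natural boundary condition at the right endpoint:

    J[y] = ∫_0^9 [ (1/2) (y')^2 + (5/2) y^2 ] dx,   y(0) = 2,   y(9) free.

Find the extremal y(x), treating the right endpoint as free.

The Lagrangian L = (1/2) (y')^2 + (5/2) y^2 gives
    ∂L/∂y = 5 y,   ∂L/∂y' = y'.
Euler-Lagrange: y'' − 5 y = 0.
With k = sqrt(5), the general solution is
    y(x) = A cosh(sqrt(5) x) + B sinh(sqrt(5) x).
Fixed left endpoint y(0) = 2 ⇒ A = 2.
The right endpoint x = 9 is free, so the natural (transversality) condition is ∂L/∂y' |_{x=9} = 0, i.e. y'(9) = 0.
Compute y'(x) = A k sinh(k x) + B k cosh(k x), so
    y'(9) = A k sinh(k·9) + B k cosh(k·9) = 0
    ⇒ B = −A tanh(k·9) = − 2 tanh(sqrt(5)·9).
Therefore the extremal is
    y(x) = 2 cosh(sqrt(5) x) − 2 tanh(sqrt(5)·9) sinh(sqrt(5) x).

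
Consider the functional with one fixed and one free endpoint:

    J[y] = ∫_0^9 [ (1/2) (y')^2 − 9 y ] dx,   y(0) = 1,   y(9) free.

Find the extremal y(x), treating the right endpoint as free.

The Lagrangian L = (1/2) (y')^2 − 9 y gives
    ∂L/∂y = −9,   ∂L/∂y' = y'.
Euler-Lagrange: d/dx(y') − (−9) = 0, i.e. y'' + 9 = 0, so
    y(x) = −(9/2) x^2 + C1 x + C2.
Fixed left endpoint y(0) = 1 ⇒ C2 = 1.
The right endpoint x = 9 is free, so the natural (transversality) condition is ∂L/∂y' |_{x=9} = 0, i.e. y'(9) = 0.
Compute y'(x) = −9 x + C1, so y'(9) = −81 + C1 = 0 ⇒ C1 = 81.
Therefore the extremal is
    y(x) = −(9/2) x^2 + 81 x + 1.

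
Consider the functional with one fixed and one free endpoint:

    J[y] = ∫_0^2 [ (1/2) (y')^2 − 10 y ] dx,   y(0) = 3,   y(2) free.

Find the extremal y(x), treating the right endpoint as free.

The Lagrangian L = (1/2) (y')^2 − 10 y gives
    ∂L/∂y = −10,   ∂L/∂y' = y'.
Euler-Lagrange: d/dx(y') − (−10) = 0, i.e. y'' + 10 = 0, so
    y(x) = −(10/2) x^2 + C1 x + C2.
Fixed left endpoint y(0) = 3 ⇒ C2 = 3.
The right endpoint x = 2 is free, so the natural (transversality) condition is ∂L/∂y' |_{x=2} = 0, i.e. y'(2) = 0.
Compute y'(x) = −10 x + C1, so y'(2) = −20 + C1 = 0 ⇒ C1 = 20.
Therefore the extremal is
    y(x) = −5 x^2 + 20 x + 3.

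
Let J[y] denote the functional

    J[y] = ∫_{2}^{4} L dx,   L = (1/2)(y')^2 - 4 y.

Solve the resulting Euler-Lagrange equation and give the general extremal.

The Lagrangian is L = (1/2)(y')^2 - 4 y.
∂L/∂y = -4.
∂L/∂y' = y'.
The Euler-Lagrange equation d/dx(∂L/∂y') − ∂L/∂y = 0 becomes:
    y'' + 4 = 0
General solution: y(x) = -2 x^2 + A x + B, where A and B are arbitrary constants fixed by the endpoint conditions.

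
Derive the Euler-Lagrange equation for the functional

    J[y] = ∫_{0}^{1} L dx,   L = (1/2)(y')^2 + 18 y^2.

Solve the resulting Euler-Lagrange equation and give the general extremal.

The Lagrangian is L = (1/2)(y')^2 + 18 y^2.
∂L/∂y = 36y.
∂L/∂y' = y'.
The Euler-Lagrange equation d/dx(∂L/∂y') − ∂L/∂y = 0 becomes:
    y'' - 36 y = 0
General solution: y(x) = A e^(6x) + B e^(-6x), where A and B are arbitrary constants fixed by the endpoint conditions.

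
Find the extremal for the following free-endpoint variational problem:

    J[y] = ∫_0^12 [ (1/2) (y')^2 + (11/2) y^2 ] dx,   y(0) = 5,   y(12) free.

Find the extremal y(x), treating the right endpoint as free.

The Lagrangian L = (1/2) (y')^2 + (11/2) y^2 gives
    ∂L/∂y = 11 y,   ∂L/∂y' = y'.
Euler-Lagrange: y'' − 11 y = 0.
With k = sqrt(11), the general solution is
    y(x) = A cosh(sqrt(11) x) + B sinh(sqrt(11) x).
Fixed left endpoint y(0) = 5 ⇒ A = 5.
The right endpoint x = 12 is free, so the natural (transversality) condition is ∂L/∂y' |_{x=12} = 0, i.e. y'(12) = 0.
Compute y'(x) = A k sinh(k x) + B k cosh(k x), so
    y'(12) = A k sinh(k·12) + B k cosh(k·12) = 0
    ⇒ B = −A tanh(k·12) = − 5 tanh(sqrt(11)·12).
Therefore the extremal is
    y(x) = 5 cosh(sqrt(11) x) − 5 tanh(sqrt(11)·12) sinh(sqrt(11) x).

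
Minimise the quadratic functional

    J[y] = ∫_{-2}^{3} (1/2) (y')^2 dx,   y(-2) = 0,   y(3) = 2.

The Lagrangian is L = (1/2) (y')^2.
Compute ∂L/∂y = 0, ∂L/∂y' = y'.
The Euler-Lagrange equation d/dx(∂L/∂y') − ∂L/∂y = 0 reduces to
    y'' = 0.
Its general solution is
    y(x) = A x + B,
with A, B fixed by the endpoint conditions.
Applying the endpoint conditions y(-2) = 0 and y(3) = 2: solve A·-2 + B = 0 and A·3 + B = 2. Subtracting gives A(3 − -2) = 2 − 0, so A = 2/5, and B = 0 − A·-2 = 4/5. Therefore
    y(x) = (2/5) x + 4/5.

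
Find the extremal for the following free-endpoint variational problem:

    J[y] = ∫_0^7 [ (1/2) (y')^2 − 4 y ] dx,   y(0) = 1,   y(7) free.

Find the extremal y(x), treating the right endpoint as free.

The Lagrangian L = (1/2) (y')^2 − 4 y gives
    ∂L/∂y = −4,   ∂L/∂y' = y'.
Euler-Lagrange: d/dx(y') − (−4) = 0, i.e. y'' + 4 = 0, so
    y(x) = −(4/2) x^2 + C1 x + C2.
Fixed left endpoint y(0) = 1 ⇒ C2 = 1.
The right endpoint x = 7 is free, so the natural (transversality) condition is ∂L/∂y' |_{x=7} = 0, i.e. y'(7) = 0.
Compute y'(x) = −4 x + C1, so y'(7) = −28 + C1 = 0 ⇒ C1 = 28.
Therefore the extremal is
    y(x) = −2 x^2 + 28 x + 1.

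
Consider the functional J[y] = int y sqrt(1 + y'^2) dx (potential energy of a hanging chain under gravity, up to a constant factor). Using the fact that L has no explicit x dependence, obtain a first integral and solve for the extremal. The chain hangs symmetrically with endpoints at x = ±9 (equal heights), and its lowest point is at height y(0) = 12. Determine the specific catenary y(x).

The Lagrangian L(y, y') = y sqrt(1 + y'^2) has no explicit x dependence, so the Beltrami identity applies:
    L − y' ∂L/∂y' = C.
Compute ∂L/∂y' = y · y' / sqrt(1 + y'^2). Then
    L − y' ∂L/∂y'
    = y sqrt(1 + y'^2) − y · y'^2 / sqrt(1 + y'^2)
    = y (1 + y'^2 − y'^2) / sqrt(1 + y'^2)
    = y / sqrt(1 + y'^2) = C.
Squaring gives y^2 = C^2 (1 + y'^2), i.e.
    y'^2 = y^2 / C^2 − 1.
Separating variables,
    dy / sqrt(y^2 − C^2) = dx / C,
and integrating gives arccosh(y / C) = (x − a)/C, so
    y(x) = C cosh((x − a)/C),
the catenary. The constants C and a are fixed by the two endpoint conditions (and, for the hanging-chain problem, the length constraint selects C).
Now fit the given data. The endpoints x = ±9 are symmetric at equal height, so the catenary is even about its minimum: a = 0 and y(x) = C cosh(x/C). The lowest point is y(0) = C cosh(0) = C, and we are told y(0) = 12, so C = 12. Therefore
    y(x) = 12 cosh(x/12),
and at the endpoints
    y(±9) = 12 cosh(9/12).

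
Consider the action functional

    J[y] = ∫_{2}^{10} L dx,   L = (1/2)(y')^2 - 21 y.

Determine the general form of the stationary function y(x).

The Lagrangian is L = (1/2)(y')^2 - 21 y.
∂L/∂y = -21.
∂L/∂y' = y'.
The Euler-Lagrange equation d/dx(∂L/∂y') − ∂L/∂y = 0 becomes:
    y'' + 21 = 0
General solution: y(x) = -(21/2) x^2 + A x + B, where A and B are arbitrary constants fixed by the endpoint conditions.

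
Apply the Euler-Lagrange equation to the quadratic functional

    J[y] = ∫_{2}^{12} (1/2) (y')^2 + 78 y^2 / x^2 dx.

The Lagrangian is L = (1/2) (y')^2 + 78 y^2 / x^2.
Compute ∂L/∂y = 156y/x^2, ∂L/∂y' = y'.
The Euler-Lagrange equation d/dx(∂L/∂y') − ∂L/∂y = 0 reduces to
    y'' − 156/x^2 · y = 0  (x > 0).
Its general solution is
    y(x) = A x^13 + B x^(-12),
with A, B fixed by the endpoint conditions.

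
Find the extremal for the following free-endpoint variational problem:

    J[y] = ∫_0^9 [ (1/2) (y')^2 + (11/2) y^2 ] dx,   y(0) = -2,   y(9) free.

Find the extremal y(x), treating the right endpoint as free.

The Lagrangian L = (1/2) (y')^2 + (11/2) y^2 gives
    ∂L/∂y = 11 y,   ∂L/∂y' = y'.
Euler-Lagrange: y'' − 11 y = 0.
With k = sqrt(11), the general solution is
    y(x) = A cosh(sqrt(11) x) + B sinh(sqrt(11) x).
Fixed left endpoint y(0) = -2 ⇒ A = -2.
The right endpoint x = 9 is free, so the natural (transversality) condition is ∂L/∂y' |_{x=9} = 0, i.e. y'(9) = 0.
Compute y'(x) = A k sinh(k x) + B k cosh(k x), so
    y'(9) = A k sinh(k·9) + B k cosh(k·9) = 0
    ⇒ B = −A tanh(k·9) = 2 tanh(sqrt(11)·9).
Therefore the extremal is
    y(x) = −2 cosh(sqrt(11) x) + 2 tanh(sqrt(11)·9) sinh(sqrt(11) x).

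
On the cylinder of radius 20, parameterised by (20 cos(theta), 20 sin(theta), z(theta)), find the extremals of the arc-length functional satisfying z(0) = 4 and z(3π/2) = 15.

Parameterise the cylinder of radius R = 20 as
    r(θ) = (20 cos θ, 20 sin θ, z(θ)).
The arc-length element is
    ds = sqrt(400 + (dz/dθ)^2) dθ,
so the Lagrangian is L = sqrt(400 + z'^2).
L depends on z' only, not on z or θ, so ∂L/∂z = 0 and
    ∂L/∂z' = z' / sqrt(400 + z'^2).
The Euler-Lagrange equation gives
    d/dθ( z' / sqrt(400 + z'^2) ) = 0,
so z' is constant. Integrating once:
    z(θ) = a θ + b,
a helix on the cylinder (a straight line when the cylinder is unrolled). The constants a, b are determined by the endpoint conditions.
With endpoint conditions z(0) = 4 and z(3π/2) = 15: from z(0) = b we get b = 4, and a·3π/2 + 4 = 15 gives a = 22/(3π), so
    z(θ) = (22/(3π)) θ + 4.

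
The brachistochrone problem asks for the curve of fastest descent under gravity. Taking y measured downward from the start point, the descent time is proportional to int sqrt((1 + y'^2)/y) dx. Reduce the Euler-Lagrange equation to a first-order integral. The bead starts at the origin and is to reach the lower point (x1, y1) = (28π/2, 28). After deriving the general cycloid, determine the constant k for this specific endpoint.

The Lagrangian L = sqrt((1 + y'^2) / y) has no explicit x dependence, so the Beltrami identity applies:
    L − y' ∂L/∂y' = C.
Compute ∂L/∂y' = y' / sqrt(y (1 + y'^2)).
Substitute:
    sqrt((1 + y'^2)/y) − y'·y' / sqrt(y (1 + y'^2))
    = (1 + y'^2) / sqrt(y (1 + y'^2)) − y'^2 / sqrt(y (1 + y'^2))
    = 1 / sqrt(y (1 + y'^2)) = C.
Squaring and rearranging gives the first integral
    y (1 + y'^2) = 1/C^2 =: k   (constant).
Solving this first-order ODE by the substitution
    y = (k/2)(1 − cos θ)
yields the cycloid parameterisation
    x(θ) = (k/2)(θ − sin θ),   y(θ) = (k/2)(1 − cos θ).
The constant k is fixed by the endpoint condition.
Now fit the given lower endpoint (x1, y1) = (28π/2, 28). At the bottom of the first arch (θ = π), the parametric equations give
    y(π) = (k/2)(1 − cos π) = k,
    x(π) = (k/2)(π − sin π) = kπ/2.
Matching y(π) = 28 gives k = 28, consistent with x(π) = 28π/2. Therefore the specific cycloid is
    x(θ) = (28/2)(θ − sin θ),   y(θ) = (28/2)(1 − cos θ).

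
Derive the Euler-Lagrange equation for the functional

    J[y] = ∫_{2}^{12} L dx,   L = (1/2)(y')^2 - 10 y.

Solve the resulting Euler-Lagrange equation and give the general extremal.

The Lagrangian is L = (1/2)(y')^2 - 10 y.
∂L/∂y = -10.
∂L/∂y' = y'.
The Euler-Lagrange equation d/dx(∂L/∂y') − ∂L/∂y = 0 becomes:
    y'' + 10 = 0
General solution: y(x) = -5 x^2 + A x + B, where A and B are arbitrary constants fixed by the endpoint conditions.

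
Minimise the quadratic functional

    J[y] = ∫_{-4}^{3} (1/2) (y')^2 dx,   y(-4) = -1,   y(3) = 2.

The Lagrangian is L = (1/2) (y')^2.
Compute ∂L/∂y = 0, ∂L/∂y' = y'.
The Euler-Lagrange equation d/dx(∂L/∂y') − ∂L/∂y = 0 reduces to
    y'' = 0.
Its general solution is
    y(x) = A x + B,
with A, B fixed by the endpoint conditions.
Applying the endpoint conditions y(-4) = -1 and y(3) = 2: solve A·-4 + B = -1 and A·3 + B = 2. Subtracting gives A(3 − -4) = 2 − -1, so A = 3/7, and B = -1 − A·-4 = 5/7. Therefore
    y(x) = (3/7) x + 5/7.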